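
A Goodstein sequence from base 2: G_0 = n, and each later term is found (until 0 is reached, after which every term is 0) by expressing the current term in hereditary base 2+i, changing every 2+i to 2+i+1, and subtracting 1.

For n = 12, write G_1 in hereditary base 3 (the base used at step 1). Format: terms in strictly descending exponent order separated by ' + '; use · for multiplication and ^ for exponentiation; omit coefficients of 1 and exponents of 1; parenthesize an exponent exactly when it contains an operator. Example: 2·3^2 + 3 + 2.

12 —HB2→ 2^(2 + 1) + 2^2 —bump→ 3^(3 + 1) + 3^3 = 108 —(−1)→ 107
107 —HB3→ 3^(3 + 1) + 2·3^2 + 2·3 + 2 —bump→ 4^(4 + 1) + 2·4^2 + 2·4 + 2 = 1066 —(−1)→ 1065

3^(3 + 1) + 2·3^2 + 2·3 + 2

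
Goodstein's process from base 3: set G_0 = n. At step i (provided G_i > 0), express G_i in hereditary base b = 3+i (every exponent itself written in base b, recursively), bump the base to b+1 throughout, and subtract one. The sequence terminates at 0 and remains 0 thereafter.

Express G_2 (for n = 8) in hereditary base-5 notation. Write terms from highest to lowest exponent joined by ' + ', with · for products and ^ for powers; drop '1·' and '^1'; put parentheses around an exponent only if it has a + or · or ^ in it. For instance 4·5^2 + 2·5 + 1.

base 3: 8 = 2·3 + 2; at 4: 2·4 + 2 = 10; next = 9
base 4: 9 = 2·4 + 1; at 5: 2·5 + 1 = 11; next = 10
base 5: 10 = 2·5; at 6: 2·6 = 12; next = 11

2·5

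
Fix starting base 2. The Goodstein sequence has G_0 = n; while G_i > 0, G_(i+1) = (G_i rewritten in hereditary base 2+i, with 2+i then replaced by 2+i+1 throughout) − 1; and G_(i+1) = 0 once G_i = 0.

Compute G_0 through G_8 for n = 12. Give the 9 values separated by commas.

G_0 = 12. HB_2(12) = 2^(2 + 1) + 2^2. Bump = 108. G_1 = 107.
G_1 = 107. HB_3(107) = 3^(3 + 1) + 2·3^2 + 2·3 + 2. Bump = 1066. G_2 = 1065.
G_2 = 1065. HB_4(1065) = 4^(4 + 1) + 2·4^2 + 2·4 + 1. Bump = 15686. G_3 = 15685.
G_3 = 15685. HB_5(15685) = 5^(5 + 1) + 2·5^2 + 2·5. Bump = 280020. G_4 = 280019.
G_4 = 280019. HB_6(280019) = 6^(6 + 1) + 2·6^2 + 6 + 5. Bump = 5764911. G_5 = 5764910.
G_5 = 5764910. HB_7(5764910) = 7^(7 + 1) + 2·7^2 + 7 + 4. Bump = 134217868. G_6 = 134217867.
G_6 = 134217867. HB_8(134217867) = 8^(8 + 1) + 2·8^2 + 8 + 3. Bump = 3486784575. G_7 = 3486784574.
G_7 = 3486784574. HB_9(3486784574) = 9^(9 + 1) + 2·9^2 + 9 + 2. Bump = 100000000212. G_8 = 100000000211.

12, 107, 1065, 15685, 280019, 5764910, 134217867, 3486784574, 100000000211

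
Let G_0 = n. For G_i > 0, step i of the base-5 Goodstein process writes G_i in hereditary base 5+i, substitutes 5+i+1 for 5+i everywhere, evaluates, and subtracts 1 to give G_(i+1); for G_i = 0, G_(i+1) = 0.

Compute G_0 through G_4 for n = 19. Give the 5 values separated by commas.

19 —HB5→ 3·5 + 4 —bump→ 3·6 + 4 = 22 —(−1)→ 21
21 —HB6→ 3·6 + 3 —bump→ 3·7 + 3 = 24 —(−1)→ 23
23 —HB7→ 3·7 + 2 —bump→ 3·8 + 2 = 26 —(−1)→ 25
25 —HB8→ 3·8 + 1 —bump→ 3·9 + 1 = 28 —(−1)→ 27

19, 21, 23, 25, 27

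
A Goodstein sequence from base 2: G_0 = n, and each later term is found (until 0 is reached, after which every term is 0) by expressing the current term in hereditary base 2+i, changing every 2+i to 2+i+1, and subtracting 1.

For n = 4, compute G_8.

G_0 = 4. HB_2(4) = 2^2. Bump = 27. G_1 = 26.
G_1 = 26. HB_3(26) = 2·3^2 + 2·3 + 2. Bump = 42. G_2 = 41.
G_2 = 41. HB_4(41) = 2·4^2 + 2·4 + 1. Bump = 61. G_3 = 60.
G_3 = 60. HB_5(60) = 2·5^2 + 2·5. Bump = 84. G_4 = 83.
G_4 = 83. HB_6(83) = 2·6^2 + 6 + 5. Bump = 110. G_5 = 109.
G_5 = 109. HB_7(109) = 2·7^2 + 7 + 4. Bump = 140. G_6 = 139.
G_6 = 139. HB_8(139) = 2·8^2 + 8 + 3. Bump = 174. G_7 = 173.
G_7 = 173. HB_9(173) = 2·9^2 + 9 + 2. Bump = 212. G_8 = 211.

211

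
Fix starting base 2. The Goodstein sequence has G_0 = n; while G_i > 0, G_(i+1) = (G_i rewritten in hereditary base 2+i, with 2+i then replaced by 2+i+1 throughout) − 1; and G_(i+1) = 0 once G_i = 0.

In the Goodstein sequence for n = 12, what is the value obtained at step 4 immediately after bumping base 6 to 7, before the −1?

5764911

base 2: 12 = 2^(2 + 1) + 2^2; at 3: 3^(3 + 1) + 3^3 = 108; next = 107
base 3: 107 = 3^(3 + 1) + 2·3^2 + 2·3 + 2; at 4: 4^(4 + 1) + 2·4^2 + 2·4 + 2 = 1066; next = 1065
base 4: 1065 = 4^(4 + 1) + 2·4^2 + 2·4 + 1; at 5: 5^(5 + 1) + 2·5^2 + 2·5 + 1 = 15686; next = 15685
base 5: 15685 = 5^(5 + 1) + 2·5^2 + 2·5; at 6: 6^(6 + 1) + 2·6^2 + 2·6 = 280020; next = 280019
base 6: 280019 = 6^(6 + 1) + 2·6^2 + 6 + 5; at 7: 7^(7 + 1) + 2·7^2 + 7 + 5 = 5764911; next = 5764910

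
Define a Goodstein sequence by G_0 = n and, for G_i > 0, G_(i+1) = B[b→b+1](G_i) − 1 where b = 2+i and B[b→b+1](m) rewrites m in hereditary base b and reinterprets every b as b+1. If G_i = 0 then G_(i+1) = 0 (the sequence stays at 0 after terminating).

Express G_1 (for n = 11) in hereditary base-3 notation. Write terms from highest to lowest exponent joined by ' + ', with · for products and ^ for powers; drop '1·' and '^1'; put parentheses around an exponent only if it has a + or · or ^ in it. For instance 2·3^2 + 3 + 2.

3^(3 + 1) + 3

[0] 11 ≡ 2^(2 + 1) + 2 + 1 (base 2). Lift 3: 85. −1: 84.
[1] 84 ≡ 3^(3 + 1) + 3 (base 3). Lift 4: 1028. −1: 1027.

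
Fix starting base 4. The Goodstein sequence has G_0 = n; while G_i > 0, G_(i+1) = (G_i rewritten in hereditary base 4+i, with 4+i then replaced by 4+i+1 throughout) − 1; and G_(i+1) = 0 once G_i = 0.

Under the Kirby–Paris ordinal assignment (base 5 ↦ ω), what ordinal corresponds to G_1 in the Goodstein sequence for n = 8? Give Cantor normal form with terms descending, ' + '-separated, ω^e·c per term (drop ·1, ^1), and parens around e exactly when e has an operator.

base 4: 8 = 2·4; at 5: 2·5 = 10; next = 9
base 5: 9 = 5 + 4; at 6: 6 + 4 = 10; next = 9

ω + 4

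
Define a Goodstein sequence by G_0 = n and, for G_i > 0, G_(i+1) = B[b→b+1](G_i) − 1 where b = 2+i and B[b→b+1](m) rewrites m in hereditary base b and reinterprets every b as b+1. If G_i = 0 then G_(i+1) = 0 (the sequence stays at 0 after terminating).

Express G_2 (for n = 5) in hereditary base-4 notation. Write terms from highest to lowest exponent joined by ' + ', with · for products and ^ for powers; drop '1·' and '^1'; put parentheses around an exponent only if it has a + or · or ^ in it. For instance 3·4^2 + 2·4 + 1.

3·4^3 + 3·4^2 + 3·4 + 3

(0) 5|_2 = 2^2 + 1 ↦ 3^3 + 1|_3 = 28 ⇒ 27
(1) 27|_3 = 3^3 ↦ 4^4|_4 = 256 ⇒ 255
(2) 255|_4 = 3·4^3 + 3·4^2 + 3·4 + 3 ↦ 3·5^3 + 3·5^2 + 3·5 + 3|_5 = 468 ⇒ 467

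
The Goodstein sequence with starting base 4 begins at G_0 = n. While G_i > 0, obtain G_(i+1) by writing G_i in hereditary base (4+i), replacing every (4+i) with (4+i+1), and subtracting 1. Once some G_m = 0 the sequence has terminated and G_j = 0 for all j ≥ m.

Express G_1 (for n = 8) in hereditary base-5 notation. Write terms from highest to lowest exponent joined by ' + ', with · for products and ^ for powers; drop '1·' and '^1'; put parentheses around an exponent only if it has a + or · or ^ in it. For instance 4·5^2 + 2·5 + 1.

G_0=8  [base 4] 2·4  →[4↦5]→  2·5 = 10  −1 ⇒ G_1=9
G_1=9  [base 5] 5 + 4  →[5↦6]→  6 + 4 = 10  −1 ⇒ G_2=9

5 + 4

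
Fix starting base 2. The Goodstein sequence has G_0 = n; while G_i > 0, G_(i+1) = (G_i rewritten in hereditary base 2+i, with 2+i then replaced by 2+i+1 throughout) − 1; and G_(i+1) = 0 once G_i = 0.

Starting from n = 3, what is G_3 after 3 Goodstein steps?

2

base 2: 3 = 2 + 1; at 3: 3 + 1 = 4; next = 3
base 3: 3 = 3; at 4: 4 = 4; next = 3
base 4: 3 = 3; at 5: 3 = 3; next = 2
base 5: 2 = 2; at 6: 2 = 2; next = 1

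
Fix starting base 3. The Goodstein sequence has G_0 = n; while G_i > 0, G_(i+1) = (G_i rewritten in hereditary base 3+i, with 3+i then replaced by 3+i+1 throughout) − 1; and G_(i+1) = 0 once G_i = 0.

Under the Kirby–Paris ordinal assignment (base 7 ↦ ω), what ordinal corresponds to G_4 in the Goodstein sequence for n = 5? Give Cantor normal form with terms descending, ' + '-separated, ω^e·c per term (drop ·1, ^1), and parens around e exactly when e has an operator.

4

step 0: 5 = 3 + 2; sub 4 for 3: 4 + 2; = 6; G_1 = 6−1 = 5
step 1: 5 = 4 + 1; sub 5 for 4: 5 + 1; = 6; G_2 = 6−1 = 5
step 2: 5 = 5; sub 6 for 5: 6; = 6; G_3 = 6−1 = 5
step 3: 5 = 5; sub 7 for 6: 5; = 5; G_4 = 5−1 = 4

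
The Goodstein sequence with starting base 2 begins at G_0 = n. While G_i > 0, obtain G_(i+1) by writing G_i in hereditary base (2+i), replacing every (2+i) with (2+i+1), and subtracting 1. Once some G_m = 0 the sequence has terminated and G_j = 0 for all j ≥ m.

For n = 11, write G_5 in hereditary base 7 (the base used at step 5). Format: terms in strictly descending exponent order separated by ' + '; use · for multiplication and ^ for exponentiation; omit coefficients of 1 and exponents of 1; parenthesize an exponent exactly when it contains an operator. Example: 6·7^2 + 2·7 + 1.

G_0 = 11. HB_2(11) = 2^(2 + 1) + 2 + 1. Bump = 85. G_1 = 84.
G_1 = 84. HB_3(84) = 3^(3 + 1) + 3. Bump = 1028. G_2 = 1027.
G_2 = 1027. HB_4(1027) = 4^(4 + 1) + 3. Bump = 15628. G_3 = 15627.
G_3 = 15627. HB_5(15627) = 5^(5 + 1) + 2. Bump = 279938. G_4 = 279937.
G_4 = 279937. HB_6(279937) = 6^(6 + 1) + 1. Bump = 5764802. G_5 = 5764801.

7^(7 + 1)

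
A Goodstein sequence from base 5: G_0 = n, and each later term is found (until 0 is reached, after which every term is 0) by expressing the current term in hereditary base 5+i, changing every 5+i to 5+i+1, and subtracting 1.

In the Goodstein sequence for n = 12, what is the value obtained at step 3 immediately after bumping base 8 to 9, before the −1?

12 —HB5→ 2·5 + 2 —bump→ 2·6 + 2 = 14 —(−1)→ 13
13 —HB6→ 2·6 + 1 —bump→ 2·7 + 1 = 15 —(−1)→ 14
14 —HB7→ 2·7 —bump→ 2·8 = 16 —(−1)→ 15
15 —HB8→ 8 + 7 —bump→ 9 + 7 = 16 —(−1)→ 15

16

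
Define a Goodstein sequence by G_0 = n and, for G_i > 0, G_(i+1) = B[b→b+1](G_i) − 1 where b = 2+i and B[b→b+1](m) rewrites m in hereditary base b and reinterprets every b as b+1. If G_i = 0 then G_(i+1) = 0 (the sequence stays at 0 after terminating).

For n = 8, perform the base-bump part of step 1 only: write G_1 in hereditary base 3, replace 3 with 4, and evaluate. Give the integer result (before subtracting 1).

i=0: 8 = 2^(2 + 1) (b=2); 2→3: 3^(3 + 1) = 81; 81−1 = 80
i=1: 80 = 2·3^3 + 2·3^2 + 2·3 + 2 (b=3); 3→4: 2·4^4 + 2·4^2 + 2·4 + 2 = 554; 554−1 = 553

554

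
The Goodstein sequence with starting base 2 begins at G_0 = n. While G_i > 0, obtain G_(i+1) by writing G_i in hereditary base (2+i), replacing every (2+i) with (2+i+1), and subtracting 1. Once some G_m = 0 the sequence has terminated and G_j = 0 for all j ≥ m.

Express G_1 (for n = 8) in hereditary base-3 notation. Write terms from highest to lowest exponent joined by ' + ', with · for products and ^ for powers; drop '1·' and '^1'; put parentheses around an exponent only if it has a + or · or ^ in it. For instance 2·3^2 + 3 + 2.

2·3^3 + 2·3^2 + 2·3 + 2

i=0: 8 = 2^(2 + 1) (b=2); 2→3: 3^(3 + 1) = 81; 81−1 = 80
i=1: 80 = 2·3^3 + 2·3^2 + 2·3 + 2 (b=3); 3→4: 2·4^4 + 2·4^2 + 2·4 + 2 = 554; 554−1 = 553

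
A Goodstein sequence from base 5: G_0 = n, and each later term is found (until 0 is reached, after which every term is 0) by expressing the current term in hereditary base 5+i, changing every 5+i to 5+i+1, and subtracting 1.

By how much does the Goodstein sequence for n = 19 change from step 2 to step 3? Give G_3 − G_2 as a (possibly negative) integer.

i=0: 19 = 3·5 + 4 (b=5); 5→6: 3·6 + 4 = 22; 22−1 = 21
i=1: 21 = 3·6 + 3 (b=6); 6→7: 3·7 + 3 = 24; 24−1 = 23
i=2: 23 = 3·7 + 2 (b=7); 7→8: 3·8 + 2 = 26; 26−1 = 25

2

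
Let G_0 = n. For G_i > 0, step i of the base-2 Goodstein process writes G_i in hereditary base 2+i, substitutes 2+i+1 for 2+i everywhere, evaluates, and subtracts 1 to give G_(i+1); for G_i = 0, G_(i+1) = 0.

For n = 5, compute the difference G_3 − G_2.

step 0: 5 = 2^2 + 1; sub 3 for 2: 3^3 + 1; = 28; G_1 = 28−1 = 27
step 1: 27 = 3^3; sub 4 for 3: 4^4; = 256; G_2 = 256−1 = 255
step 2: 255 = 3·4^3 + 3·4^2 + 3·4 + 3; sub 5 for 4: 3·5^3 + 3·5^2 + 3·5 + 3; = 468; G_3 = 468−1 = 467

212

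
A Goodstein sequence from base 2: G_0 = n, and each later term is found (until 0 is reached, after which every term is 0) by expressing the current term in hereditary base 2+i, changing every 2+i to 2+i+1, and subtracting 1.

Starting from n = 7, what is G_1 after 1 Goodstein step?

G_0=7  [base 2] 2^2 + 2 + 1  →[2↦3]→  3^3 + 3 + 1 = 31  −1 ⇒ G_1=30
G_1=30  [base 3] 3^3 + 3  →[3↦4]→  4^4 + 4 = 260  −1 ⇒ G_2=259

30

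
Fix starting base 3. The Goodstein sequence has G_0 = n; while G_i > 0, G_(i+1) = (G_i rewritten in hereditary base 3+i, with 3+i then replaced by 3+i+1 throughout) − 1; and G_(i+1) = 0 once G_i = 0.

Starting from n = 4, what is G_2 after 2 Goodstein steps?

4 —HB3→ 3 + 1 —bump→ 4 + 1 = 5 —(−1)→ 4
4 —HB4→ 4 —bump→ 5 = 5 —(−1)→ 4
4 —HB5→ 4 —bump→ 4 = 4 —(−1)→ 3

4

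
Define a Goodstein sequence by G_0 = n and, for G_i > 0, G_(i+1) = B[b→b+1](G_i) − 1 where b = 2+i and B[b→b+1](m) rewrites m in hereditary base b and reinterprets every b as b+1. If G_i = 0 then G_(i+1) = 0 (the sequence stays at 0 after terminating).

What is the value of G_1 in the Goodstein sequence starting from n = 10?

83

G_0 = 10. HB_2(10) = 2^(2 + 1) + 2. Bump = 84. G_1 = 83.
G_1 = 83. HB_3(83) = 3^(3 + 1) + 2. Bump = 1026. G_2 = 1025.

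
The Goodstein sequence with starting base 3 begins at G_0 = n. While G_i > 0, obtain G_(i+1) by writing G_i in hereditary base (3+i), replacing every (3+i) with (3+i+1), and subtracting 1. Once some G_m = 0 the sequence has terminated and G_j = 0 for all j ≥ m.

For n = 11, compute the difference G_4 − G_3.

4

(0) 11|_3 = 3^2 + 2 ↦ 4^2 + 2|_4 = 18 ⇒ 17
(1) 17|_4 = 4^2 + 1 ↦ 5^2 + 1|_5 = 26 ⇒ 25
(2) 25|_5 = 5^2 ↦ 6^2|_6 = 36 ⇒ 35
(3) 35|_6 = 5·6 + 5 ↦ 5·7 + 5|_7 = 40 ⇒ 39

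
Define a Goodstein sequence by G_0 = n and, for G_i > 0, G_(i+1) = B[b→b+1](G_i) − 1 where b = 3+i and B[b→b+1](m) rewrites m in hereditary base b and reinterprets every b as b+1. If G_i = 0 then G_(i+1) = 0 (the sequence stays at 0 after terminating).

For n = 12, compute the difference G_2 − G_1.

8

12 —HB3→ 3^2 + 3 —bump→ 4^2 + 4 = 20 —(−1)→ 19
19 —HB4→ 4^2 + 3 —bump→ 5^2 + 3 = 28 —(−1)→ 27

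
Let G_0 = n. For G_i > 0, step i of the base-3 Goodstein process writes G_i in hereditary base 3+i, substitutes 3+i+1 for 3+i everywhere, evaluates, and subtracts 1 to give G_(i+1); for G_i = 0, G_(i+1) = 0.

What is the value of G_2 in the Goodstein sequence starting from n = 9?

(0) 9|_3 = 3^2 ↦ 4^2|_4 = 16 ⇒ 15
(1) 15|_4 = 3·4 + 3 ↦ 3·5 + 3|_5 = 18 ⇒ 17
(2) 17|_5 = 3·5 + 2 ↦ 3·6 + 2|_6 = 20 ⇒ 19

17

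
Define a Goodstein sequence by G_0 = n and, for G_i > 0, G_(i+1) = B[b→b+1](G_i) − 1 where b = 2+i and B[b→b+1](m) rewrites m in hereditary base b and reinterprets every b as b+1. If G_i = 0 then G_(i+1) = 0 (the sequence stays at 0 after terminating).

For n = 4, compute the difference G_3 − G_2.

step 0: 4 = 2^2; sub 3 for 2: 3^3; = 27; G_1 = 27−1 = 26
step 1: 26 = 2·3^2 + 2·3 + 2; sub 4 for 3: 2·4^2 + 2·4 + 2; = 42; G_2 = 42−1 = 41
step 2: 41 = 2·4^2 + 2·4 + 1; sub 5 for 4: 2·5^2 + 2·5 + 1; = 61; G_3 = 61−1 = 60

19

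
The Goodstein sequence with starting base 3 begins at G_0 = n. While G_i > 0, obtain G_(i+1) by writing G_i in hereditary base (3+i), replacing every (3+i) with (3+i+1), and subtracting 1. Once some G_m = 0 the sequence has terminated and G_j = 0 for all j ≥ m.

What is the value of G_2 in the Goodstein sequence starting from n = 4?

(0) 4|_3 = 3 + 1 ↦ 4 + 1|_4 = 5 ⇒ 4
(1) 4|_4 = 4 ↦ 5|_5 = 5 ⇒ 4
(2) 4|_5 = 4 ↦ 4|_6 = 4 ⇒ 3

4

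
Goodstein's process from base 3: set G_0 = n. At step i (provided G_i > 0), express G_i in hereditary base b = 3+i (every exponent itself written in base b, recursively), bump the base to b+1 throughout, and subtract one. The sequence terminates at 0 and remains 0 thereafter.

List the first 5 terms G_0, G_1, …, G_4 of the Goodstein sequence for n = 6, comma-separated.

6, 7, 7, 7, 7

i=0: 6 = 2·3 (b=3); 3→4: 2·4 = 8; 8−1 = 7
i=1: 7 = 4 + 3 (b=4); 4→5: 5 + 3 = 8; 8−1 = 7
i=2: 7 = 5 + 2 (b=5); 5→6: 6 + 2 = 8; 8−1 = 7
i=3: 7 = 6 + 1 (b=6); 6→7: 7 + 1 = 8; 8−1 = 7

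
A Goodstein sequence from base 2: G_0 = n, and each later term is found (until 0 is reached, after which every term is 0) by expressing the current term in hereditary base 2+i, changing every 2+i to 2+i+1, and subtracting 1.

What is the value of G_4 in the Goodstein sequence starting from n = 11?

base 2: 11 = 2^(2 + 1) + 2 + 1; at 3: 3^(3 + 1) + 3 + 1 = 85; next = 84
base 3: 84 = 3^(3 + 1) + 3; at 4: 4^(4 + 1) + 4 = 1028; next = 1027
base 4: 1027 = 4^(4 + 1) + 3; at 5: 5^(5 + 1) + 3 = 15628; next = 15627
base 5: 15627 = 5^(5 + 1) + 2; at 6: 6^(6 + 1) + 2 = 279938; next = 279937

279937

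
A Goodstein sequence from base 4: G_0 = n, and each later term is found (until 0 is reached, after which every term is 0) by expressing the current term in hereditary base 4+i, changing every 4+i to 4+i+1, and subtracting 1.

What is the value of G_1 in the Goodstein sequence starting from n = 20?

[0] 20 ≡ 4^2 + 4 (base 4). Lift 5: 30. −1: 29.
[1] 29 ≡ 5^2 + 4 (base 5). Lift 6: 40. −1: 39.

29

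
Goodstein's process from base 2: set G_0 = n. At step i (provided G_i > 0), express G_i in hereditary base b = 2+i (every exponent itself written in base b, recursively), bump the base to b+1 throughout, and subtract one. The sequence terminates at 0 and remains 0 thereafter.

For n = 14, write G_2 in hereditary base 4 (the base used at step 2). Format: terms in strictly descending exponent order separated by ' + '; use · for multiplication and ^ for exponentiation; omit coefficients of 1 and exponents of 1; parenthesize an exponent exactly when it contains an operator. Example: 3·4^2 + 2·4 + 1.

14 —HB2→ 2^(2 + 1) + 2^2 + 2 —bump→ 3^(3 + 1) + 3^3 + 3 = 111 —(−1)→ 110
110 —HB3→ 3^(3 + 1) + 3^3 + 2 —bump→ 4^(4 + 1) + 4^4 + 2 = 1282 —(−1)→ 1281
1281 —HB4→ 4^(4 + 1) + 4^4 + 1 —bump→ 5^(5 + 1) + 5^5 + 1 = 18751 —(−1)→ 18750

4^(4 + 1) + 4^4 + 1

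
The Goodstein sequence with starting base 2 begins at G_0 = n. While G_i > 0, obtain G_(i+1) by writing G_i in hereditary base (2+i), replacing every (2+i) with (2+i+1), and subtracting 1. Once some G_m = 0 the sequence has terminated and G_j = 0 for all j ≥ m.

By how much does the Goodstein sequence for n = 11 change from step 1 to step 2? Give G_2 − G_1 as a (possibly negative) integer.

step 0: 11 = 2^(2 + 1) + 2 + 1; sub 3 for 2: 3^(3 + 1) + 3 + 1; = 85; G_1 = 85−1 = 84
step 1: 84 = 3^(3 + 1) + 3; sub 4 for 3: 4^(4 + 1) + 4; = 1028; G_2 = 1028−1 = 1027

943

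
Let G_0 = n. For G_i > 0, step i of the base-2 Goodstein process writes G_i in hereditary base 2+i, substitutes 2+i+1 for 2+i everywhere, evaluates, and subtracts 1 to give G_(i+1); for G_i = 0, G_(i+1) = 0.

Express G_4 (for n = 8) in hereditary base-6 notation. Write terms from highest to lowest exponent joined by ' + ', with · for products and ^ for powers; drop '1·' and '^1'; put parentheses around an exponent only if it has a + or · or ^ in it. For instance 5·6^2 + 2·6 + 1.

G_0 = 8. HB_2(8) = 2^(2 + 1). Bump = 81. G_1 = 80.
G_1 = 80. HB_3(80) = 2·3^3 + 2·3^2 + 2·3 + 2. Bump = 554. G_2 = 553.
G_2 = 553. HB_4(553) = 2·4^4 + 2·4^2 + 2·4 + 1. Bump = 6311. G_3 = 6310.
G_3 = 6310. HB_5(6310) = 2·5^5 + 2·5^2 + 2·5. Bump = 93396. G_4 = 93395.

2·6^6 + 2·6^2 + 6 + 5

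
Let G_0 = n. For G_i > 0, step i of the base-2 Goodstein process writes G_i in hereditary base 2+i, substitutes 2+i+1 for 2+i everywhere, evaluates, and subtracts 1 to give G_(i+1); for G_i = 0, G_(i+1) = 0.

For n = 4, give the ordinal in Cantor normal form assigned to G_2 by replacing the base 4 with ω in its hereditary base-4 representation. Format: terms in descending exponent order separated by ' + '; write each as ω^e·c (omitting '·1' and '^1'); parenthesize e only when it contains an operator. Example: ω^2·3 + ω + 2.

4 —HB2→ 2^2 —bump→ 3^3 = 27 —(−1)→ 26
26 —HB3→ 2·3^2 + 2·3 + 2 —bump→ 2·4^2 + 2·4 + 2 = 42 —(−1)→ 41
41 —HB4→ 2·4^2 + 2·4 + 1 —bump→ 2·5^2 + 2·5 + 1 = 61 —(−1)→ 60

ω^2·2 + ω·2 + 1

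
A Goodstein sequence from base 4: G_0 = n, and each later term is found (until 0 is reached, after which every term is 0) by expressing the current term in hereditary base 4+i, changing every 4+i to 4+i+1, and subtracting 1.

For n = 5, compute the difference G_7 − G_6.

-1

G_0 = 5. HB_4(5) = 4 + 1. Bump = 6. G_1 = 5.
G_1 = 5. HB_5(5) = 5. Bump = 6. G_2 = 5.
G_2 = 5. HB_6(5) = 5. Bump = 5. G_3 = 4.
G_3 = 4. HB_7(4) = 4. Bump = 4. G_4 = 3.
G_4 = 3. HB_8(3) = 3. Bump = 3. G_5 = 2.
G_5 = 2. HB_9(2) = 2. Bump = 2. G_6 = 1.
G_6 = 1. HB_10(1) = 1. Bump = 1. G_7 = 0.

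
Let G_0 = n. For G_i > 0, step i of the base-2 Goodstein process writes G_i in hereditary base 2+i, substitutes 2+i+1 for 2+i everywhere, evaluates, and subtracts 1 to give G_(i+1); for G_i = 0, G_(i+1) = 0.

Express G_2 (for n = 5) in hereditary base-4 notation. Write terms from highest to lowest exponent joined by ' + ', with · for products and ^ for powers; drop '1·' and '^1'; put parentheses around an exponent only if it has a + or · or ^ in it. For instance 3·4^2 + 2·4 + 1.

step 0: 5 = 2^2 + 1; sub 3 for 2: 3^3 + 1; = 28; G_1 = 28−1 = 27
step 1: 27 = 3^3; sub 4 for 3: 4^4; = 256; G_2 = 256−1 = 255
step 2: 255 = 3·4^3 + 3·4^2 + 3·4 + 3; sub 5 for 4: 3·5^3 + 3·5^2 + 3·5 + 3; = 468; G_3 = 468−1 = 467

3·4^3 + 3·4^2 + 3·4 + 3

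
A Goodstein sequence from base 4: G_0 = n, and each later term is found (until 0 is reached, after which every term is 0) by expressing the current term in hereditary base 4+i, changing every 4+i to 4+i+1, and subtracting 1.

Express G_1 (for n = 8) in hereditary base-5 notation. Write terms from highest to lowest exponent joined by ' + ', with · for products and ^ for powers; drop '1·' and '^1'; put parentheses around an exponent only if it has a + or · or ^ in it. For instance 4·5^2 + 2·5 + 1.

i=0: 8 = 2·4 (b=4); 4→5: 2·5 = 10; 10−1 = 9
i=1: 9 = 5 + 4 (b=5); 5→6: 6 + 4 = 10; 10−1 = 9

5 + 4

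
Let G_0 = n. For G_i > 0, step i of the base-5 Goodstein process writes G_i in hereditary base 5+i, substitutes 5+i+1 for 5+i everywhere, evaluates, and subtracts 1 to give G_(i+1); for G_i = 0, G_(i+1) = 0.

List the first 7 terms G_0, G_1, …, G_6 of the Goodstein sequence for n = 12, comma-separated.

12, 13, 14, 15, 15, 15, 15

G_0=12  [base 5] 2·5 + 2  →[5↦6]→  2·6 + 2 = 14  −1 ⇒ G_1=13
G_1=13  [base 6] 2·6 + 1  →[6↦7]→  2·7 + 1 = 15  −1 ⇒ G_2=14
G_2=14  [base 7] 2·7  →[7↦8]→  2·8 = 16  −1 ⇒ G_3=15
G_3=15  [base 8] 8 + 7  →[8↦9]→  9 + 7 = 16  −1 ⇒ G_4=15
G_4=15  [base 9] 9 + 6  →[9↦10]→  10 + 6 = 16  −1 ⇒ G_5=15
G_5=15  [base 10] 10 + 5  →[10↦11]→  11 + 5 = 16  −1 ⇒ G_6=15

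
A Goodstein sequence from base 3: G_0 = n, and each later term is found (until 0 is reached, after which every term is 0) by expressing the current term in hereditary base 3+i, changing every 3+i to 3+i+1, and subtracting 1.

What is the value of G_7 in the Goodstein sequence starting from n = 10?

39

i=0: 10 = 3^2 + 1 (b=3); 3→4: 4^2 + 1 = 17; 17−1 = 16
i=1: 16 = 4^2 (b=4); 4→5: 5^2 = 25; 25−1 = 24
i=2: 24 = 4·5 + 4 (b=5); 5→6: 4·6 + 4 = 28; 28−1 = 27
i=3: 27 = 4·6 + 3 (b=6); 6→7: 4·7 + 3 = 31; 31−1 = 30
i=4: 30 = 4·7 + 2 (b=7); 7→8: 4·8 + 2 = 34; 34−1 = 33
i=5: 33 = 4·8 + 1 (b=8); 8→9: 4·9 + 1 = 37; 37−1 = 36
i=6: 36 = 4·9 (b=9); 9→10: 4·10 = 40; 40−1 = 39
i=7: 39 = 3·10 + 9 (b=10); 10→11: 3·11 + 9 = 42; 42−1 = 41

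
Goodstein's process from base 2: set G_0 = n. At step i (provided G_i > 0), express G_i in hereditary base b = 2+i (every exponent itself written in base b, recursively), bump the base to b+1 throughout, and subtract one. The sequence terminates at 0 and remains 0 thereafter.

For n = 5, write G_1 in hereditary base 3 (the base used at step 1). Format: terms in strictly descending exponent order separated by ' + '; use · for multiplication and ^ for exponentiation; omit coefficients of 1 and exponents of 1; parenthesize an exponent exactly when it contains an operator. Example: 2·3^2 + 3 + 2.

3^3

(0) 5|_2 = 2^2 + 1 ↦ 3^3 + 1|_3 = 28 ⇒ 27
(1) 27|_3 = 3^3 ↦ 4^4|_4 = 256 ⇒ 255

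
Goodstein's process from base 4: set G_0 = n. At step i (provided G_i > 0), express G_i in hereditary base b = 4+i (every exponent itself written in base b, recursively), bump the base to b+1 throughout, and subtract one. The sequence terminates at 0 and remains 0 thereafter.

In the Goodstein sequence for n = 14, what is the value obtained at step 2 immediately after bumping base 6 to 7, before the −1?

i=0: 14 = 3·4 + 2 (b=4); 4→5: 3·5 + 2 = 17; 17−1 = 16
i=1: 16 = 3·5 + 1 (b=5); 5→6: 3·6 + 1 = 19; 19−1 = 18
i=2: 18 = 3·6 (b=6); 6→7: 3·7 = 21; 21−1 = 20

21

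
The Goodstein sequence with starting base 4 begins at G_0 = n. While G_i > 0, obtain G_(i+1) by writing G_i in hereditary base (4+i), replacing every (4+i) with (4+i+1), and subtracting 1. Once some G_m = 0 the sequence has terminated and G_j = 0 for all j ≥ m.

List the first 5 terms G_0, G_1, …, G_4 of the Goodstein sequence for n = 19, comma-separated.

19, 27, 37, 49, 63

(0) 19|_4 = 4^2 + 3 ↦ 5^2 + 3|_5 = 28 ⇒ 27
(1) 27|_5 = 5^2 + 2 ↦ 6^2 + 2|_6 = 38 ⇒ 37
(2) 37|_6 = 6^2 + 1 ↦ 7^2 + 1|_7 = 50 ⇒ 49
(3) 49|_7 = 7^2 ↦ 8^2|_8 = 64 ⇒ 63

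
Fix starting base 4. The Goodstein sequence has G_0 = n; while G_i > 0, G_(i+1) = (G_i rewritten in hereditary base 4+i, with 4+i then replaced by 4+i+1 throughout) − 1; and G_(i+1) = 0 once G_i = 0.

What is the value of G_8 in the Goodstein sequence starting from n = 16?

43

G_0 = 16. HB_4(16) = 4^2. Bump = 25. G_1 = 24.
G_1 = 24. HB_5(24) = 4·5 + 4. Bump = 28. G_2 = 27.
G_2 = 27. HB_6(27) = 4·6 + 3. Bump = 31. G_3 = 30.
G_3 = 30. HB_7(30) = 4·7 + 2. Bump = 34. G_4 = 33.
G_4 = 33. HB_8(33) = 4·8 + 1. Bump = 37. G_5 = 36.
G_5 = 36. HB_9(36) = 4·9. Bump = 40. G_6 = 39.
G_6 = 39. HB_10(39) = 3·10 + 9. Bump = 42. G_7 = 41.
G_7 = 41. HB_11(41) = 3·11 + 8. Bump = 44. G_8 = 43.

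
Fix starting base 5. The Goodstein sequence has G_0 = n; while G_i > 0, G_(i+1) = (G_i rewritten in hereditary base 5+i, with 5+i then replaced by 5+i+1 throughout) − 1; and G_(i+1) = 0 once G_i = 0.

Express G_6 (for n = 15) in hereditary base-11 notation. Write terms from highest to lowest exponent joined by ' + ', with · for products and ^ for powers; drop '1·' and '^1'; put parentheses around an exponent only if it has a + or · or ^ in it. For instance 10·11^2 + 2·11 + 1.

2·11

15 —HB5→ 3·5 —bump→ 3·6 = 18 —(−1)→ 17
17 —HB6→ 2·6 + 5 —bump→ 2·7 + 5 = 19 —(−1)→ 18
18 —HB7→ 2·7 + 4 —bump→ 2·8 + 4 = 20 —(−1)→ 19
19 —HB8→ 2·8 + 3 —bump→ 2·9 + 3 = 21 —(−1)→ 20
20 —HB9→ 2·9 + 2 —bump→ 2·10 + 2 = 22 —(−1)→ 21
21 —HB10→ 2·10 + 1 —bump→ 2·11 + 1 = 23 —(−1)→ 22
22 —HB11→ 2·11 —bump→ 2·12 = 24 —(−1)→ 23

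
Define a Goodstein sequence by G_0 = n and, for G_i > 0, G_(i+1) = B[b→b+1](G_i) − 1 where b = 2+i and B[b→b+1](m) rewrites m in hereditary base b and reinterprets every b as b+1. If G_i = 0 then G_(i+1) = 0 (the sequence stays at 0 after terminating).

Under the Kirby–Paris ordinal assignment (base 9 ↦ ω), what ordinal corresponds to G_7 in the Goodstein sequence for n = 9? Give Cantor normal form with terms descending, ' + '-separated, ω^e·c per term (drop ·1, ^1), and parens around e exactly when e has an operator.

ω^ω·3 + ω^3·3 + ω^2·3 + ω·2 + 6

G_0 = 9. HB_2(9) = 2^(2 + 1) + 1. Bump = 82. G_1 = 81.
G_1 = 81. HB_3(81) = 3^(3 + 1). Bump = 1024. G_2 = 1023.
G_2 = 1023. HB_4(1023) = 3·4^4 + 3·4^3 + 3·4^2 + 3·4 + 3. Bump = 9843. G_3 = 9842.
G_3 = 9842. HB_5(9842) = 3·5^5 + 3·5^3 + 3·5^2 + 3·5 + 2. Bump = 140744. G_4 = 140743.
G_4 = 140743. HB_6(140743) = 3·6^6 + 3·6^3 + 3·6^2 + 3·6 + 1. Bump = 2471827. G_5 = 2471826.
G_5 = 2471826. HB_7(2471826) = 3·7^7 + 3·7^3 + 3·7^2 + 3·7. Bump = 50333400. G_6 = 50333399.
G_6 = 50333399. HB_8(50333399) = 3·8^8 + 3·8^3 + 3·8^2 + 2·8 + 7. Bump = 1162263922. G_7 = 1162263921.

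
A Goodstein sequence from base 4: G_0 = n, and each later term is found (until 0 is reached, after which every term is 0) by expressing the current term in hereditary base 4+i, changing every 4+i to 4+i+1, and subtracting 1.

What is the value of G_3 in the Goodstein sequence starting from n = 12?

[0] 12 ≡ 3·4 (base 4). Lift 5: 15. −1: 14.
[1] 14 ≡ 2·5 + 4 (base 5). Lift 6: 16. −1: 15.
[2] 15 ≡ 2·6 + 3 (base 6). Lift 7: 17. −1: 16.
[3] 16 ≡ 2·7 + 2 (base 7). Lift 8: 18. −1: 17.

16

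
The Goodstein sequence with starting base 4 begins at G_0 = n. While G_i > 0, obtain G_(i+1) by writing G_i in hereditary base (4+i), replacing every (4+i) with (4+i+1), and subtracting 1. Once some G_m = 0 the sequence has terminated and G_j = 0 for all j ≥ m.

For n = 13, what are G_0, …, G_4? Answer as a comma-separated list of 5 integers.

G_0 = 13. HB_4(13) = 3·4 + 1. Bump = 16. G_1 = 15.
G_1 = 15. HB_5(15) = 3·5. Bump = 18. G_2 = 17.
G_2 = 17. HB_6(17) = 2·6 + 5. Bump = 19. G_3 = 18.
G_3 = 18. HB_7(18) = 2·7 + 4. Bump = 20. G_4 = 19.

13, 15, 17, 18, 19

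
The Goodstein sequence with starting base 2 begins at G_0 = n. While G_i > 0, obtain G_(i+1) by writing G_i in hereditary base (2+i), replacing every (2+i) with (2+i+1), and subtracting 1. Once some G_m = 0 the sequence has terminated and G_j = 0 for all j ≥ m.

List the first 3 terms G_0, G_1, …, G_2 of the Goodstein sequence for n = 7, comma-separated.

[0] 7 ≡ 2^2 + 2 + 1 (base 2). Lift 3: 31. −1: 30.
[1] 30 ≡ 3^3 + 3 (base 3). Lift 4: 260. −1: 259.

7, 30, 259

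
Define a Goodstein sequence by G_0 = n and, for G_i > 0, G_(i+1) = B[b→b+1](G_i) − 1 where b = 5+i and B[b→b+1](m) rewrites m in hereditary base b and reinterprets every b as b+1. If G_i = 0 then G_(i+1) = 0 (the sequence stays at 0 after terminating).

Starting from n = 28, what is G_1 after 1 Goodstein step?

38

28 —HB5→ 5^2 + 3 —bump→ 6^2 + 3 = 39 —(−1)→ 38
38 —HB6→ 6^2 + 2 —bump→ 7^2 + 2 = 51 —(−1)→ 50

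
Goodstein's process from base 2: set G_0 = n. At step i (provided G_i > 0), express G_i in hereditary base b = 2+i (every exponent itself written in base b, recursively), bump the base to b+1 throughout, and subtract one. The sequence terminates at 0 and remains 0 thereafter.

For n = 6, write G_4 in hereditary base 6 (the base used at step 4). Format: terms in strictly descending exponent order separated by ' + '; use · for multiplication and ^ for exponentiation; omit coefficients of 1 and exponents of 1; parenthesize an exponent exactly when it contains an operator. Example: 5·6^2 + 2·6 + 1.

(0) 6|_2 = 2^2 + 2 ↦ 3^3 + 3|_3 = 30 ⇒ 29
(1) 29|_3 = 3^3 + 2 ↦ 4^4 + 2|_4 = 258 ⇒ 257
(2) 257|_4 = 4^4 + 1 ↦ 5^5 + 1|_5 = 3126 ⇒ 3125
(3) 3125|_5 = 5^5 ↦ 6^6|_6 = 46656 ⇒ 46655

5·6^5 + 5·6^4 + 5·6^3 + 5·6^2 + 5·6 + 5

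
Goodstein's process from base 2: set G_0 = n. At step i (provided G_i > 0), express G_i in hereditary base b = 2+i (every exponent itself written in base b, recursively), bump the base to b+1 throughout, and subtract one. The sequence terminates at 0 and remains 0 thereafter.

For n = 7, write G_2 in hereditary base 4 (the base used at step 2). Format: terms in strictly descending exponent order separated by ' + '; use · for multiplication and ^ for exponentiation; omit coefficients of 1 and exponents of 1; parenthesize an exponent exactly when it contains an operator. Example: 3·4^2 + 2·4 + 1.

4^4 + 3

7 —HB2→ 2^2 + 2 + 1 —bump→ 3^3 + 3 + 1 = 31 —(−1)→ 30
30 —HB3→ 3^3 + 3 —bump→ 4^4 + 4 = 260 —(−1)→ 259
259 —HB4→ 4^4 + 3 —bump→ 5^5 + 3 = 3128 —(−1)→ 3127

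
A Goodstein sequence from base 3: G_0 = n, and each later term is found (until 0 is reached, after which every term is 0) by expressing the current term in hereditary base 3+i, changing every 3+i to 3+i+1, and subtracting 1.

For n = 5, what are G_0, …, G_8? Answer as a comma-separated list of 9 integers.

[0] 5 ≡ 3 + 2 (base 3). Lift 4: 6. −1: 5.
[1] 5 ≡ 4 + 1 (base 4). Lift 5: 6. −1: 5.
[2] 5 ≡ 5 (base 5). Lift 6: 6. −1: 5.
[3] 5 ≡ 5 (base 6). Lift 7: 5. −1: 4.
[4] 4 ≡ 4 (base 7). Lift 8: 4. −1: 3.
[5] 3 ≡ 3 (base 8). Lift 9: 3. −1: 2.
[6] 2 ≡ 2 (base 9). Lift 10: 2. −1: 1.
[7] 1 ≡ 1 (base 10). Lift 11: 1. −1: 0.

5, 5, 5, 5, 4, 3, 2, 1, 0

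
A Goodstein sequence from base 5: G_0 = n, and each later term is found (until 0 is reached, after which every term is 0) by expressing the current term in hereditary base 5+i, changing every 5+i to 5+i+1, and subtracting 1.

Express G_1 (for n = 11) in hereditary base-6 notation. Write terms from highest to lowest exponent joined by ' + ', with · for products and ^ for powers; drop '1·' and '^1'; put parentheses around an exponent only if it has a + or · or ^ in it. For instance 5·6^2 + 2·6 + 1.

2·6

base 5: 11 = 2·5 + 1; at 6: 2·6 + 1 = 13; next = 12
base 6: 12 = 2·6; at 7: 2·7 = 14; next = 13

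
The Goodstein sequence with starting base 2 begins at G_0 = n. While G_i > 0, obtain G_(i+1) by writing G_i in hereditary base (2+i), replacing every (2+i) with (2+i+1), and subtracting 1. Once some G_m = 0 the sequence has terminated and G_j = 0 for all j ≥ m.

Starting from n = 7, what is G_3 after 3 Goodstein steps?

G_0 = 7. HB_2(7) = 2^2 + 2 + 1. Bump = 31. G_1 = 30.
G_1 = 30. HB_3(30) = 3^3 + 3. Bump = 260. G_2 = 259.
G_2 = 259. HB_4(259) = 4^4 + 3. Bump = 3128. G_3 = 3127.
G_3 = 3127. HB_5(3127) = 5^5 + 2. Bump = 46658. G_4 = 46657.

3127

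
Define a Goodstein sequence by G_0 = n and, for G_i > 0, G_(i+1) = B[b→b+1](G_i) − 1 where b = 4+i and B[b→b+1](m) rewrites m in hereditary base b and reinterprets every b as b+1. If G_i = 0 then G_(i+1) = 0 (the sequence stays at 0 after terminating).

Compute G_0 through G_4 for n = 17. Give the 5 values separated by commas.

i=0: 17 = 4^2 + 1 (b=4); 4→5: 5^2 + 1 = 26; 26−1 = 25
i=1: 25 = 5^2 (b=5); 5→6: 6^2 = 36; 36−1 = 35
i=2: 35 = 5·6 + 5 (b=6); 6→7: 5·7 + 5 = 40; 40−1 = 39
i=3: 39 = 5·7 + 4 (b=7); 7→8: 5·8 + 4 = 44; 44−1 = 43

17, 25, 35, 39, 43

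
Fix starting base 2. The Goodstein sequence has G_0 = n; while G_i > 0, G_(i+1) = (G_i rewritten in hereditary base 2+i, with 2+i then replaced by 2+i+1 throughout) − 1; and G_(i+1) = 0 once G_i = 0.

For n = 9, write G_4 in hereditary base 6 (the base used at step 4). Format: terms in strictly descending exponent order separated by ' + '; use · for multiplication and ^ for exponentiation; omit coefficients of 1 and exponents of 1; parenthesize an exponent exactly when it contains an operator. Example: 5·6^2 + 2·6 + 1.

9 —HB2→ 2^(2 + 1) + 1 —bump→ 3^(3 + 1) + 1 = 82 —(−1)→ 81
81 —HB3→ 3^(3 + 1) —bump→ 4^(4 + 1) = 1024 —(−1)→ 1023
1023 —HB4→ 3·4^4 + 3·4^3 + 3·4^2 + 3·4 + 3 —bump→ 3·5^5 + 3·5^3 + 3·5^2 + 3·5 + 3 = 9843 —(−1)→ 9842
9842 —HB5→ 3·5^5 + 3·5^3 + 3·5^2 + 3·5 + 2 —bump→ 3·6^6 + 3·6^3 + 3·6^2 + 3·6 + 2 = 140744 —(−1)→ 140743
140743 —HB6→ 3·6^6 + 3·6^3 + 3·6^2 + 3·6 + 1 —bump→ 3·7^7 + 3·7^3 + 3·7^2 + 3·7 + 1 = 2471827 —(−1)→ 2471826

3·6^6 + 3·6^3 + 3·6^2 + 3·6 + 1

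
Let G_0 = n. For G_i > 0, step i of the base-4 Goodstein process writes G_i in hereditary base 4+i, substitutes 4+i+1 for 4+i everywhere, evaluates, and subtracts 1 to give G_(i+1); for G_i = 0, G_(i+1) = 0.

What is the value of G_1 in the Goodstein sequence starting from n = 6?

6

[0] 6 ≡ 4 + 2 (base 4). Lift 5: 7. −1: 6.
[1] 6 ≡ 5 + 1 (base 5). Lift 6: 7. −1: 6.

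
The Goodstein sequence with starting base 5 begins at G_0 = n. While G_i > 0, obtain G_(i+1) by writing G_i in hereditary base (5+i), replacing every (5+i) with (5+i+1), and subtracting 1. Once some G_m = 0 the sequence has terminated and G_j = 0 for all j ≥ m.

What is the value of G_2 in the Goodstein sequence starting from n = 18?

22

base 5: 18 = 3·5 + 3; at 6: 3·6 + 3 = 21; next = 20
base 6: 20 = 3·6 + 2; at 7: 3·7 + 2 = 23; next = 22
base 7: 22 = 3·7 + 1; at 8: 3·8 + 1 = 25; next = 24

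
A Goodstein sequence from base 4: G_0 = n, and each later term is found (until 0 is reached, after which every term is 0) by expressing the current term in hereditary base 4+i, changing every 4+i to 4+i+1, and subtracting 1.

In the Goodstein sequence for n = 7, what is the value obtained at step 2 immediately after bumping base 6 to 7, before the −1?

[0] 7 ≡ 4 + 3 (base 4). Lift 5: 8. −1: 7.
[1] 7 ≡ 5 + 2 (base 5). Lift 6: 8. −1: 7.
[2] 7 ≡ 6 + 1 (base 6). Lift 7: 8. −1: 7.

8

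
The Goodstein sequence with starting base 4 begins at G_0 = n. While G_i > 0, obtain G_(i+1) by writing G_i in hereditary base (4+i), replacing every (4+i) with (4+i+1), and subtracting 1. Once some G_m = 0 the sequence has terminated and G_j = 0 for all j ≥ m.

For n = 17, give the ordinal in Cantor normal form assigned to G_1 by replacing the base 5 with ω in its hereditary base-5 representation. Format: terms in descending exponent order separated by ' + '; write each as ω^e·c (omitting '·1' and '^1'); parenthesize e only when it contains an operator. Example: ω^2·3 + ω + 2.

G_0 = 17. HB_4(17) = 4^2 + 1. Bump = 26. G_1 = 25.
G_1 = 25. HB_5(25) = 5^2. Bump = 36. G_2 = 35.

ω^2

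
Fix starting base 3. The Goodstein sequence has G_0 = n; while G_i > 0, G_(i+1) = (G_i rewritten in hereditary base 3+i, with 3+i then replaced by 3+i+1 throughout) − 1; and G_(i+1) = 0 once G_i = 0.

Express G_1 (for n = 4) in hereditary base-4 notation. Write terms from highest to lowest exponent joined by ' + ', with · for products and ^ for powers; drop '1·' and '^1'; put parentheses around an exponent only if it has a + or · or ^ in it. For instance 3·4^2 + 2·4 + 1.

G_0 = 4. HB_3(4) = 3 + 1. Bump = 5. G_1 = 4.
G_1 = 4. HB_4(4) = 4. Bump = 5. G_2 = 4.

4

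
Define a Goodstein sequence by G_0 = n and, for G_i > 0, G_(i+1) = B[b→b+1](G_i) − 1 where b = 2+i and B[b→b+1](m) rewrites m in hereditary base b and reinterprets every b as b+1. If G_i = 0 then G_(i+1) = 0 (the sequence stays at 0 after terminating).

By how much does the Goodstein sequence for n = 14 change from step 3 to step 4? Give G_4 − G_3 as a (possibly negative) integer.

307841

step 0: 14 = 2^(2 + 1) + 2^2 + 2; sub 3 for 2: 3^(3 + 1) + 3^3 + 3; = 111; G_1 = 111−1 = 110
step 1: 110 = 3^(3 + 1) + 3^3 + 2; sub 4 for 3: 4^(4 + 1) + 4^4 + 2; = 1282; G_2 = 1282−1 = 1281
step 2: 1281 = 4^(4 + 1) + 4^4 + 1; sub 5 for 4: 5^(5 + 1) + 5^5 + 1; = 18751; G_3 = 18751−1 = 18750
step 3: 18750 = 5^(5 + 1) + 5^5; sub 6 for 5: 6^(6 + 1) + 6^6; = 326592; G_4 = 326592−1 = 326591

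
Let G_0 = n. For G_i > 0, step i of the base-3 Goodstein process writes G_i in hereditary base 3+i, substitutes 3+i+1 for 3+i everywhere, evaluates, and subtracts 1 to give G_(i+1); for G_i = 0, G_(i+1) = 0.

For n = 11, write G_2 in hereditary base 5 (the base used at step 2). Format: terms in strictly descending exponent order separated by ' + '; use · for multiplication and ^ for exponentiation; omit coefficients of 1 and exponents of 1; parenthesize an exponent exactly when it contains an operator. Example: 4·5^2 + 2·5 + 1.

i=0: 11 = 3^2 + 2 (b=3); 3→4: 4^2 + 2 = 18; 18−1 = 17
i=1: 17 = 4^2 + 1 (b=4); 4→5: 5^2 + 1 = 26; 26−1 = 25
i=2: 25 = 5^2 (b=5); 5→6: 6^2 = 36; 36−1 = 35

5^2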